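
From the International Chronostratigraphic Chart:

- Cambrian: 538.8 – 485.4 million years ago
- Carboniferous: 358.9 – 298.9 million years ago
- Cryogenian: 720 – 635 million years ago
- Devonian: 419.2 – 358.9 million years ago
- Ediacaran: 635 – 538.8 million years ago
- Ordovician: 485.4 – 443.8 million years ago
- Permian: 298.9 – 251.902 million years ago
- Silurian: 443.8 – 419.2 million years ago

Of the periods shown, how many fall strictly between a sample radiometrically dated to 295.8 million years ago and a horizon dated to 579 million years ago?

The older date is 579 Ma and the younger is 295.8 Ma.
Periods with start < 579 and end > 295.8 Ma: Cambrian (538.8–485.4), Ordovician (485.4–443.8), Silurian (443.8–419.2), Devonian (419.2–358.9), Carboniferous (358.9–298.9).
That is 5 complete periods.

5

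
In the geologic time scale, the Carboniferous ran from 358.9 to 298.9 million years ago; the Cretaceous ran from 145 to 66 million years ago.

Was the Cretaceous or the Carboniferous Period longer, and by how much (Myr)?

Cretaceous: 145 − 66 = 79 Myr.
Carboniferous: 358.9 − 298.9 = 60 Myr.
Difference: 79 − 60 = 19 Myr, so the Cretaceous was longer.

Cretaceous, by 19 million years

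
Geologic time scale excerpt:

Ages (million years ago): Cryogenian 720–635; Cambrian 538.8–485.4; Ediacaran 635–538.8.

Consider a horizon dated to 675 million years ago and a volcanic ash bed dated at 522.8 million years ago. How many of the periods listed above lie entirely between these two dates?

675 Ma sits inside the Cryogenian (720–635) and 522.8 Ma inside the Cambrian (538.8–485.4); neither of those is wholly between the two dates.
The listed periods lying completely between them are Ediacaran — 1 in all.

1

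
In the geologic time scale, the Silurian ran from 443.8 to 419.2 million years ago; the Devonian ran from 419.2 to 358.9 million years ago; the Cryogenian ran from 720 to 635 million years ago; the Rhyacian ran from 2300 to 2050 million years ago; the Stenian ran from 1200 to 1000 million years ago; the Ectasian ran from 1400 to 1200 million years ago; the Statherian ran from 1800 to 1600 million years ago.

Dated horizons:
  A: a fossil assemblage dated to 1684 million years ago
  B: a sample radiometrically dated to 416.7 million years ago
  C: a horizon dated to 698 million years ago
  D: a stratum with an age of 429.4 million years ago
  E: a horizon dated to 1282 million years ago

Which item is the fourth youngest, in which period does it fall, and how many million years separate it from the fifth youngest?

Smaller Ma means younger, so youngest first: B 416.7 < D 429.4 < C 698 < E 1282 < A 1684.
Counting 4 along gives E (1282 Ma); the excerpt puts that inside the Ectasian, 1400–1200 Ma.
Next in line is A (1684 Ma), and 1684 − 1282 = 402 Myr.

E, in the Ectasian; 402 million years to A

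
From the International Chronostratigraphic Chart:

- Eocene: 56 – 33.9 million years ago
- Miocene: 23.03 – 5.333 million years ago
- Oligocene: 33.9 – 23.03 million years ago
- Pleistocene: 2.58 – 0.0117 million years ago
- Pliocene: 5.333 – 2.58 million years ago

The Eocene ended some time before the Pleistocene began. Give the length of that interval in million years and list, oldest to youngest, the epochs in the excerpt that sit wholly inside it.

31.32 million years; Oligocene, Miocene, Pliocene

End of Eocene = 33.9 Ma; start of Pleistocene = 2.58 Ma.
Gap = 33.9 − 2.58 = 31.32 Myr.
Epochs wholly inside 33.9–2.58 Ma: Oligocene (33.9–23.03), Miocene (23.03–5.333), Pliocene (5.333–2.58).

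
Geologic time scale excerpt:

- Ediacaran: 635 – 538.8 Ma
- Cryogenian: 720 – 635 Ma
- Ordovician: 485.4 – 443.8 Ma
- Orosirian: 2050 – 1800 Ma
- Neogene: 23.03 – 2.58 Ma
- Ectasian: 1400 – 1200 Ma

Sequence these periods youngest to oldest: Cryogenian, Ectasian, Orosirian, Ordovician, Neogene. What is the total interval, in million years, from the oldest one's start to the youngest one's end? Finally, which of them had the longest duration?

Neogene, Ordovician, Cryogenian, Ectasian, Orosirian; total span 2047.42 Myr; longest is Orosirian

From the excerpt: Cryogenian 720–635; Ectasian 1400–1200; Orosirian 2050–1800; Ordovician 485.4–443.8; Neogene 23.03–2.58 (Ma).
Larger Ma is earlier, so the oldest is Orosirian and the youngest is Neogene; youngest to oldest: Neogene, Ordovician, Cryogenian, Ectasian, Orosirian.
Oldest start 2050 minus youngest end 2.58 gives 2047.42 Myr overall.
Individual lengths (start − end): Ectasian 200; Ordovician 41.6; Neogene 20.45; Orosirian 250; Cryogenian 85. The largest is Orosirian at 250 Myr.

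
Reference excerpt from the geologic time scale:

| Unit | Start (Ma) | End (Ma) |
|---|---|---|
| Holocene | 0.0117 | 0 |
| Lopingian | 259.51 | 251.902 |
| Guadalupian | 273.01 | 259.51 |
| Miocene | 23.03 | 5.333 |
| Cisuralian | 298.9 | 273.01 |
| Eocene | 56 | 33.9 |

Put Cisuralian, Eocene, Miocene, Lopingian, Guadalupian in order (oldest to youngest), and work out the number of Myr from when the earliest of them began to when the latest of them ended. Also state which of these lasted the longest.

Start ages (Ma): Cisuralian 298.9, Guadalupian 273.01, Lopingian 259.51, Eocene 56, Miocene 23.03.
Ordered oldest to youngest: Cisuralian, Guadalupian, Lopingian, Eocene, Miocene.
Span = 298.9 − 5.333 = 293.567 Myr.
Durations: Miocene 17.697, Guadalupian 13.5, Cisuralian 25.89, Eocene 22.1, Lopingian 7.608 → longest is Cisuralian (25.89 Myr).

Cisuralian → Guadalupian → Lopingian → Eocene → Miocene; total span 293.567 Myr; longest is Cisuralian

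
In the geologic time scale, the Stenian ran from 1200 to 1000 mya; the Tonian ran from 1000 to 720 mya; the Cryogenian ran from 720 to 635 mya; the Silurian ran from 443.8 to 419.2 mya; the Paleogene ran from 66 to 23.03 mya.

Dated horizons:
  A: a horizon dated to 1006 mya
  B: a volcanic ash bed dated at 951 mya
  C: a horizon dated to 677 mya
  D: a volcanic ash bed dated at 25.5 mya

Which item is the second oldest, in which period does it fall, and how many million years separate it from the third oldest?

Sorted oldest-first by Ma: A (1006), B (951), C (677), D (25.5).
The second oldest is B at 951 Ma, which lies in 1000–720 Ma: the Tonian.
The third oldest is C at 677 Ma; separation = |951 − 677| = 274 Myr.

B, in the Tonian; 274 million years to C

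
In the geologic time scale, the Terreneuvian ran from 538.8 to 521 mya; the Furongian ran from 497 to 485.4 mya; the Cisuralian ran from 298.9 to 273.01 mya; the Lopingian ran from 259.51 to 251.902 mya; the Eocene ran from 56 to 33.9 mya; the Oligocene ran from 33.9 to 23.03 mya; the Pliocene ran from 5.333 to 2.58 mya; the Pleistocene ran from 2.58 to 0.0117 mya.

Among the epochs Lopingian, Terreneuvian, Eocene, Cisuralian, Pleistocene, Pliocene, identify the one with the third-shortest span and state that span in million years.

Durations: Lopingian 7.608; Terreneuvian 17.8; Eocene 22.1; Cisuralian 25.89; Pleistocene 2.5683; Pliocene 2.753 Myr.
Sorted shortest-first: Pleistocene (2.5683), Pliocene (2.753), Lopingian (7.608), Terreneuvian (17.8), Eocene (22.1), Cisuralian (25.89).
The third shortest is Lopingian at 7.608 Myr.

Lopingian, 7.608 million years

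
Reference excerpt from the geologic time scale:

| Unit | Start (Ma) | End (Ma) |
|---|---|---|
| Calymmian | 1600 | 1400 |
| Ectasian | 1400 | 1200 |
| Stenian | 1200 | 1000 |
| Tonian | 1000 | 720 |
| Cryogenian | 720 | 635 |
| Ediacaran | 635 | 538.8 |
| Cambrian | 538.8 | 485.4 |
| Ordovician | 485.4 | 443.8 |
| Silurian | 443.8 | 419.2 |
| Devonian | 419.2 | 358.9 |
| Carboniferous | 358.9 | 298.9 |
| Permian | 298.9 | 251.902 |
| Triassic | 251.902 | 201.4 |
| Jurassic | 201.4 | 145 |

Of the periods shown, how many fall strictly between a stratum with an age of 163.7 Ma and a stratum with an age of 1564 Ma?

The older date is 1564 Ma and the younger is 163.7 Ma.
Periods with start < 1564 and end > 163.7 Ma: Ectasian (1400–1200), Stenian (1200–1000), Tonian (1000–720), Cryogenian (720–635), Ediacaran (635–538.8), Cambrian (538.8–485.4), Ordovician (485.4–443.8), Silurian (443.8–419.2), Devonian (419.2–358.9), Carboniferous (358.9–298.9), Permian (298.9–251.902), Triassic (251.902–201.4).
That is 12 complete periods.

12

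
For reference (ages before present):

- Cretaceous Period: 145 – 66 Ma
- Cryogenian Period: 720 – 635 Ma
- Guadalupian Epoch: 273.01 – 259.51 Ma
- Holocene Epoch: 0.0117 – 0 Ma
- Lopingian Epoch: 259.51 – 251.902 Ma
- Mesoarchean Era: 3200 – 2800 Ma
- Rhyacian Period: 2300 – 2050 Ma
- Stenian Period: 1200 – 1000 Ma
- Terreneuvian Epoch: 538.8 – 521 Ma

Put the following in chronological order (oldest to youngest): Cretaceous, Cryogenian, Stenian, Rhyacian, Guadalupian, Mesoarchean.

Mesoarchean, then Rhyacian, then Stenian, then Cryogenian, then Guadalupian, then Cretaceous

Sorting by start age (descending Ma, since larger Ma = older): Mesoarchean began 3200, Rhyacian began 2300, Stenian began 1200, Cryogenian began 720, Guadalupian began 273.01, Cretaceous began 145.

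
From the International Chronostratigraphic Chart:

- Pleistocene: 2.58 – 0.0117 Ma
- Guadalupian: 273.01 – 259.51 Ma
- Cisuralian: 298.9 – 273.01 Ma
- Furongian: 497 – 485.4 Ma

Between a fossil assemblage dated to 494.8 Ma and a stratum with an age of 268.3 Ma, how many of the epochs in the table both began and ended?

1

The older date is 494.8 Ma and the younger is 268.3 Ma.
Epochs with start < 494.8 and end > 268.3 Ma: Cisuralian (298.9–273.01).
That is 1 complete epoch.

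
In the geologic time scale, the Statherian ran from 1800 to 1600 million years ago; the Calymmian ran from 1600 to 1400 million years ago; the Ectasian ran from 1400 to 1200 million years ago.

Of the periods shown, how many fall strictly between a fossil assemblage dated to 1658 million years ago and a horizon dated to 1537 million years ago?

0

The older date is 1658 Ma and the younger is 1537 Ma.
No period both begins after 1658 Ma and ends before 1537 Ma, so the count is 0.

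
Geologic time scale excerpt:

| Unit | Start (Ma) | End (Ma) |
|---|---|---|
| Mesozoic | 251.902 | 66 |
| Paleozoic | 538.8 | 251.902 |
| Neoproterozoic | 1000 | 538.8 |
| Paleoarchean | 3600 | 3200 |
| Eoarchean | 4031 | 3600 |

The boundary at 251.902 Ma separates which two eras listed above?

Paleozoic and Mesozoic

The Paleozoic ends at 251.902 Ma and the Mesozoic begins at 251.902 Ma, so they share that boundary.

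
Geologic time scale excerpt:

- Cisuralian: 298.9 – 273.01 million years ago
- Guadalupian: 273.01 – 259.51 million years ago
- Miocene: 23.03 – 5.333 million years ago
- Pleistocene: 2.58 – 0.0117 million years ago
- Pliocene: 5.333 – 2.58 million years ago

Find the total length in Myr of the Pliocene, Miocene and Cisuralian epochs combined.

46.34 million years

Duration is start − end for each: (5.333 − 2.58) + (23.03 − 5.333) + (298.9 − 273.01).
That is 2.753 + 17.697 + 25.89, which totals 46.34 million years.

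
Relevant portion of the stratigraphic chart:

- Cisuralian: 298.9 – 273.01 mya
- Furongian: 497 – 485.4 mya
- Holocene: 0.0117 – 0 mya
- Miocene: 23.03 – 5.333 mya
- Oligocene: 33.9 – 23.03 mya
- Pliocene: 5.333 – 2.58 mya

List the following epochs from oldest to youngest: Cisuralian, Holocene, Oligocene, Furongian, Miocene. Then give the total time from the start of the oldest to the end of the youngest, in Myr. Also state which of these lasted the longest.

Start ages (Ma): Furongian 497, Cisuralian 298.9, Oligocene 33.9, Miocene 23.03, Holocene 0.0117.
Ordered oldest to youngest: Furongian, Cisuralian, Oligocene, Miocene, Holocene.
Span = 497 − 0 = 497 Myr.
Durations: Cisuralian 25.89, Oligocene 10.87, Furongian 11.6, Holocene 0.0117, Miocene 17.697 → longest is Cisuralian (25.89 Myr).

Furongian → Cisuralian → Oligocene → Miocene → Holocene; total span 497 Myr; longest is Cisuralian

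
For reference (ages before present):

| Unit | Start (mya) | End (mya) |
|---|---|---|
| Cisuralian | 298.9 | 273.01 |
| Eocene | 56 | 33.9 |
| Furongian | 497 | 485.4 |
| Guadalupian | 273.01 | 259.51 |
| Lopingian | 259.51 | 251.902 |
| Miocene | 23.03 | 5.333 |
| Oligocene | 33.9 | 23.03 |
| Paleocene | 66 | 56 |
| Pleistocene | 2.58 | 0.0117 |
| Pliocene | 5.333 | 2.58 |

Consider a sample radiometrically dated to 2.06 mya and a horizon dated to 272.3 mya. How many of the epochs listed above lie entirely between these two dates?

272.3 Ma sits inside the Guadalupian (273.01–259.51) and 2.06 Ma inside the Pleistocene (2.58–0.0117); neither of those is wholly between the two dates.
The listed epochs lying completely between them are Lopingian, Paleocene, Eocene, Oligocene, Miocene, Pliocene — 6 in all.

6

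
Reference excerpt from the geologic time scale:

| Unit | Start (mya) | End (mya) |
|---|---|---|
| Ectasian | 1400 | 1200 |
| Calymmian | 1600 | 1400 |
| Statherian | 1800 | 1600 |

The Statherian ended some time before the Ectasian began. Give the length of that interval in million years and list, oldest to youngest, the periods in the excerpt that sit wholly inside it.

The Statherian closes at 1600 Ma and the Ectasian opens at 1400 Ma, so the interval is 1600 − 1400 = 200 Myr.
A period fits inside if it starts at or after 1600 Ma and ends at or before 1400 Ma; oldest first that gives Calymmian.

200 million years; Calymmian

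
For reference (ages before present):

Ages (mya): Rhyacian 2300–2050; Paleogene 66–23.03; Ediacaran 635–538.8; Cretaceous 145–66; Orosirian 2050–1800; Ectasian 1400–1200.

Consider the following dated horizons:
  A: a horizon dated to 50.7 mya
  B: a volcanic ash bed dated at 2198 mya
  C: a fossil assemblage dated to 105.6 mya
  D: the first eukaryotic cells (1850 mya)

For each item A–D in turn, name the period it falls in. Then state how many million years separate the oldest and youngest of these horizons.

A — Paleogene; B — Rhyacian; C — Cretaceous; D — Orosirian; span 2147.3 million years

Match each age against the start–end ranges in the excerpt: A = 50.7 Ma → Paleogene (66–23.03); B = 2198 Ma → Rhyacian (2300–2050); C = 105.6 Ma → Cretaceous (145–66); D = 1850 Ma → Orosirian (2050–1800).
The largest age is 2198 Ma and the smallest is 50.7 Ma; their difference is 2147.3 Myr.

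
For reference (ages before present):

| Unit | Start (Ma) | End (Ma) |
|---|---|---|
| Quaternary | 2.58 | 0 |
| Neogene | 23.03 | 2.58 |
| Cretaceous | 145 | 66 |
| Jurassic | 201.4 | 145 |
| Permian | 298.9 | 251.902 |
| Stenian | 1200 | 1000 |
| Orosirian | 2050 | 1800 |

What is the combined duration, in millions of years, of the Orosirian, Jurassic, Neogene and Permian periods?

373.848 million years

Duration is start − end for each: (2050 − 1800) + (201.4 − 145) + (23.03 − 2.58) + (298.9 − 251.902).
That is 250 + 56.4 + 20.45 + 46.998, which totals 373.848 million years.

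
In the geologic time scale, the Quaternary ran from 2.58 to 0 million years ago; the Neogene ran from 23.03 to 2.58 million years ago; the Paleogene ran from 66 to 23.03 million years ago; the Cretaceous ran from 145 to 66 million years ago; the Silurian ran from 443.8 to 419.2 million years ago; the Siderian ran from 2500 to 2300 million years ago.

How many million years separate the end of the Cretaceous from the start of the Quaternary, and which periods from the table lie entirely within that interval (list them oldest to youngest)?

End of Cretaceous = 66 Ma; start of Quaternary = 2.58 Ma.
Gap = 66 − 2.58 = 63.42 Myr.
Periods wholly inside 66–2.58 Ma: Paleogene (66–23.03), Neogene (23.03–2.58).

63.42 million years; Paleogene, Neogene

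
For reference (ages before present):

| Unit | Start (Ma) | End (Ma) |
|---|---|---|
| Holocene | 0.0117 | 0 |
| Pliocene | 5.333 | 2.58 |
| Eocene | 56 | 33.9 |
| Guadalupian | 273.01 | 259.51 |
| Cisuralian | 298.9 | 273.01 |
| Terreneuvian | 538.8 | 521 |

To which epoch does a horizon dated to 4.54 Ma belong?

Pliocene

4.54 Ma lies between 5.333 and 2.58 Ma, so it falls in the Pliocene.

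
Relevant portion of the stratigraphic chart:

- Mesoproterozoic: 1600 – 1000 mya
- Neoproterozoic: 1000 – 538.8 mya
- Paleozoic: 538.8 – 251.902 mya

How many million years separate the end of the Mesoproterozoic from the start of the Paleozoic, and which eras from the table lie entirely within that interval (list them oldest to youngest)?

End of Mesoproterozoic = 1000 Ma; start of Paleozoic = 538.8 Ma.
Gap = 1000 − 538.8 = 461.2 Myr.
Eras wholly inside 1000–538.8 Ma: Neoproterozoic (1000–538.8).

461.2 million years; Neoproterozoic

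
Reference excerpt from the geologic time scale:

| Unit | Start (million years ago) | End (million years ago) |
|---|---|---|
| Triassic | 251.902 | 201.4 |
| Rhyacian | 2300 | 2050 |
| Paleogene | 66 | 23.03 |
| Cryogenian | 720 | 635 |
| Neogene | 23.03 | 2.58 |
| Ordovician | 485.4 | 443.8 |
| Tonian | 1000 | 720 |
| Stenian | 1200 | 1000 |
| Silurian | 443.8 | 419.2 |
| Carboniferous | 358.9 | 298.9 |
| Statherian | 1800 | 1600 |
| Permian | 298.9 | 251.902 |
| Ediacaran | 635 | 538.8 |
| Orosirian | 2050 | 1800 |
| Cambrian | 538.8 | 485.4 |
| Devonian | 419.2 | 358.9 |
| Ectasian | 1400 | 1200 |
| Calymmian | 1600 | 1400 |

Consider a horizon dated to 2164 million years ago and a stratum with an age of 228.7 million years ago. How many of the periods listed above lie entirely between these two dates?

2164 Ma sits inside the Rhyacian (2300–2050) and 228.7 Ma inside the Triassic (251.902–201.4); neither of those is wholly between the two dates.
The listed periods lying completely between them are Orosirian, Statherian, Calymmian, Ectasian, Stenian, Tonian, Cryogenian, Ediacaran, Cambrian, Ordovician, Silurian, Devonian, Carboniferous, Permian — 14 in all.

14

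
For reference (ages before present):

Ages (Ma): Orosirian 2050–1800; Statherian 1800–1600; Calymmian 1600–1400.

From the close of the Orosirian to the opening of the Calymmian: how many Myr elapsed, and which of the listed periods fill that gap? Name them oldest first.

200 million years; Statherian

End of Orosirian = 1800 Ma; start of Calymmian = 1600 Ma.
Gap = 1800 − 1600 = 200 Myr.
Periods wholly inside 1800–1600 Ma: Statherian (1800–1600).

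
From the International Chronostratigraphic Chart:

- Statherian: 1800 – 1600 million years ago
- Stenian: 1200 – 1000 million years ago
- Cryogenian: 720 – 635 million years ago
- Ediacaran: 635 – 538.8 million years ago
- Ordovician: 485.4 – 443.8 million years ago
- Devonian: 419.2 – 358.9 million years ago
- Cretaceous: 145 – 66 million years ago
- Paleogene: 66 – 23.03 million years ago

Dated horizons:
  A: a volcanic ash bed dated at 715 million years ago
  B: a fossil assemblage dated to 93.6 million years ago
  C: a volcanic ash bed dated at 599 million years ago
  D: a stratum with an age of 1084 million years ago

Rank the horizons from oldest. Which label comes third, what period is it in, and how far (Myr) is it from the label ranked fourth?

Larger Ma means older, so oldest first: D 1084 > A 715 > C 599 > B 93.6.
Counting 3 along gives C (599 Ma); the excerpt puts that inside the Ediacaran, 635–538.8 Ma.
Next in line is B (93.6 Ma), and 599 − 93.6 = 505.4 Myr.

C, in the Ediacaran; 505.4 million years to B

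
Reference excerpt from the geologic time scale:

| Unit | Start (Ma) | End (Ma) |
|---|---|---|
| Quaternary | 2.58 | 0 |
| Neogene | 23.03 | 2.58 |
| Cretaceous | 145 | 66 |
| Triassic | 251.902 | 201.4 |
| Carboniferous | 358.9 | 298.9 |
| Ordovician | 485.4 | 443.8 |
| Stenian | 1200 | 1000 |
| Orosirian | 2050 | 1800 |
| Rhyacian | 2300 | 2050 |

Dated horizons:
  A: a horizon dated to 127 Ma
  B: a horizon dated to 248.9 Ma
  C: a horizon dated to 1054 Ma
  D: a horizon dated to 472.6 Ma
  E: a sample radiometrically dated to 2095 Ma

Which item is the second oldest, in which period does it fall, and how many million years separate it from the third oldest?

Larger Ma means older, so oldest first: E 2095 > C 1054 > D 472.6 > B 248.9 > A 127.
Counting 2 along gives C (1054 Ma); the excerpt puts that inside the Stenian, 1200–1000 Ma.
Next in line is D (472.6 Ma), and 1054 − 472.6 = 581.4 Myr.

C, in the Stenian; 581.4 million years to D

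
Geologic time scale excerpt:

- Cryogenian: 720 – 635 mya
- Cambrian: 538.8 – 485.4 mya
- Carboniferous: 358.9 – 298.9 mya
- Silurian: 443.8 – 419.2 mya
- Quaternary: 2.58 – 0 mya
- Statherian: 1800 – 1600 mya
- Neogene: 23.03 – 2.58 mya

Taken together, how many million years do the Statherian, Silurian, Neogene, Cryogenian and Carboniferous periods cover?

390.05 million years

Duration is start − end for each: (1800 − 1600) + (443.8 − 419.2) + (23.03 − 2.58) + (720 − 635) + (358.9 − 298.9).
That is 200 + 24.6 + 20.45 + 85 + 60, which totals 390.05 million years.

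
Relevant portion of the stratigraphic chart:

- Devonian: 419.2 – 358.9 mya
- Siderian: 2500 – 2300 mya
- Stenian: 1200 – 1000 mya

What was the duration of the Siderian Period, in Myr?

2500 − 2300 = 200 million years.

200 million years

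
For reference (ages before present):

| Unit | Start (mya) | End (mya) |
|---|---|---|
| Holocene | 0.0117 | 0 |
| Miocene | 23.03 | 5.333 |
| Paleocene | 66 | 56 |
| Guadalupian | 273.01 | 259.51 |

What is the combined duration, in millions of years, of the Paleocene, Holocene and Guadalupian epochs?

Each duration: Paleocene = 10; Holocene = 0.0117; Guadalupian = 13.5.
Sum: 10 + 0.0117 + 13.5 = 23.5117 Myr.

23.5117 million years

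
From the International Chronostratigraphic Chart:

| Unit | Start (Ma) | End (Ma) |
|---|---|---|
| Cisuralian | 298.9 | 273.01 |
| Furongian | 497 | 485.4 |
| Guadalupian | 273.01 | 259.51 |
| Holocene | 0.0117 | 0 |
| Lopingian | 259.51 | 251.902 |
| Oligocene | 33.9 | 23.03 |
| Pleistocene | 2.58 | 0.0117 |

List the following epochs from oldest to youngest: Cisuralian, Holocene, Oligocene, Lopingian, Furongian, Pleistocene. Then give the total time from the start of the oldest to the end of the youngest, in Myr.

Start ages (Ma): Furongian 497, Cisuralian 298.9, Lopingian 259.51, Oligocene 33.9, Pleistocene 2.58, Holocene 0.0117.
Ordered oldest to youngest: Furongian, Cisuralian, Lopingian, Oligocene, Pleistocene, Holocene.
Span = 497 − 0 = 497 Myr.

Furongian, Cisuralian, Lopingian, Oligocene, Pleistocene, Holocene; total span 497 Myr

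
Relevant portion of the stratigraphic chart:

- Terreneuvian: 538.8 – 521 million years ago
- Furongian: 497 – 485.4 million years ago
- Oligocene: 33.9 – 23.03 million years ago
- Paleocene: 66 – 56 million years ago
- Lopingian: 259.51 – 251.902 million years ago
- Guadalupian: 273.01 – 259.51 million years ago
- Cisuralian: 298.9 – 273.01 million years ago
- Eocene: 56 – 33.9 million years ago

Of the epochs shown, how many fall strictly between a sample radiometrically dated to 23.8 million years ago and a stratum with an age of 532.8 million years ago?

The older date is 532.8 Ma and the younger is 23.8 Ma.
Epochs with start < 532.8 and end > 23.8 Ma: Furongian (497–485.4), Cisuralian (298.9–273.01), Guadalupian (273.01–259.51), Lopingian (259.51–251.902), Paleocene (66–56), Eocene (56–33.9).
That is 6 complete epochs.

6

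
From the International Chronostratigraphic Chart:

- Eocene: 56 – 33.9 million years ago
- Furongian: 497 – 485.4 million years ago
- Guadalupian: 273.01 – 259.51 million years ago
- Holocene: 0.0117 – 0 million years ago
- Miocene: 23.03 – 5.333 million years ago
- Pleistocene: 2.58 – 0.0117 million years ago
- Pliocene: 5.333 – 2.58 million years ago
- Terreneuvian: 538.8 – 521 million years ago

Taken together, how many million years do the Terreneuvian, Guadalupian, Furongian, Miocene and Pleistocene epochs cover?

63.1653 million years

Each duration: Terreneuvian = 17.8; Guadalupian = 13.5; Furongian = 11.6; Miocene = 17.697; Pleistocene = 2.5683.
Sum: 17.8 + 13.5 + 11.6 + 17.697 + 2.5683 = 63.1653 Myr.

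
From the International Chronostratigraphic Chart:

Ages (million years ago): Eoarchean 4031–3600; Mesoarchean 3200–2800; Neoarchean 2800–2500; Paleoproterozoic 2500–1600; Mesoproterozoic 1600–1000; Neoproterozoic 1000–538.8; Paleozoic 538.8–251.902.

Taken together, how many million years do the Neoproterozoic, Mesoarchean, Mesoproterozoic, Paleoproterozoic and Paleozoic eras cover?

2648.098 million years

Each duration: Neoproterozoic = 461.2; Mesoarchean = 400; Mesoproterozoic = 600; Paleoproterozoic = 900; Paleozoic = 286.898.
Sum: 461.2 + 400 + 600 + 900 + 286.898 = 2648.098 Myr.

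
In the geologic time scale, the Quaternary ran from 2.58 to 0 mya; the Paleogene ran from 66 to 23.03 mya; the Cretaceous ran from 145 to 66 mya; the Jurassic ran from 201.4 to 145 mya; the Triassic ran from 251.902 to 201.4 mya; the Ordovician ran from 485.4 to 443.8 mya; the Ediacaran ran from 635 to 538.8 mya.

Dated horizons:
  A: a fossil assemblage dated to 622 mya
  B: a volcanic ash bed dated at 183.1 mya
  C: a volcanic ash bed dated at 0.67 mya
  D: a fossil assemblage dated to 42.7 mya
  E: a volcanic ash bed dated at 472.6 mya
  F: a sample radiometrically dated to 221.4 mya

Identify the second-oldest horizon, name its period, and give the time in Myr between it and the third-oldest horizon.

E, in the Ordovician; 251.2 million years to F

Larger Ma means older, so oldest first: A 622 > E 472.6 > F 221.4 > B 183.1 > D 42.7 > C 0.67.
Counting 2 along gives E (472.6 Ma); the excerpt puts that inside the Ordovician, 485.4–443.8 Ma.
Next in line is F (221.4 Ma), and 472.6 − 221.4 = 251.2 Myr.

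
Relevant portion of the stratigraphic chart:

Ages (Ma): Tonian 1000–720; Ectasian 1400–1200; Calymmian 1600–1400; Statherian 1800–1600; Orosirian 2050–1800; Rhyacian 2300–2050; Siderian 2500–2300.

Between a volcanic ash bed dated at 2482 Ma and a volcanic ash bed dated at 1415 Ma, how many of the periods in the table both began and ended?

The older date is 2482 Ma and the younger is 1415 Ma.
Periods with start < 2482 and end > 1415 Ma: Rhyacian (2300–2050), Orosirian (2050–1800), Statherian (1800–1600).
That is 3 complete periods.

3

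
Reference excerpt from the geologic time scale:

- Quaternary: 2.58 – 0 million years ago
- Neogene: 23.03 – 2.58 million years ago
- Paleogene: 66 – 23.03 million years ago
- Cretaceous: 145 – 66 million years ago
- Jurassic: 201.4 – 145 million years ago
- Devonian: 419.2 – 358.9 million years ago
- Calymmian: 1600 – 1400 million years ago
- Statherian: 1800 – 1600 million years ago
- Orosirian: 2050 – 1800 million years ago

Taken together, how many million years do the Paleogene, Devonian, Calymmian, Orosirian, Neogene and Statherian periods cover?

773.72 million years

Each duration: Paleogene = 42.97; Devonian = 60.3; Calymmian = 200; Orosirian = 250; Neogene = 20.45; Statherian = 200.
Sum: 42.97 + 60.3 + 200 + 250 + 20.45 + 200 = 773.72 Myr.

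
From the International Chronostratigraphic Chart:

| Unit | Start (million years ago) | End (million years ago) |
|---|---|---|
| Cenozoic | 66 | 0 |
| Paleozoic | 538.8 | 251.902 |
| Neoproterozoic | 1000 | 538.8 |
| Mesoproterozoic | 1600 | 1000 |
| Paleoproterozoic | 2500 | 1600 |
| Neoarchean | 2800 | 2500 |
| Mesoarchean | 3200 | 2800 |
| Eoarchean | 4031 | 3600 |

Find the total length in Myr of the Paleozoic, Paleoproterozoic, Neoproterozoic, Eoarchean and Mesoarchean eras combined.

2479.098 million years

Each duration: Paleozoic = 286.898; Paleoproterozoic = 900; Neoproterozoic = 461.2; Eoarchean = 431; Mesoarchean = 400.
Sum: 286.898 + 900 + 461.2 + 431 + 400 = 2479.098 Myr.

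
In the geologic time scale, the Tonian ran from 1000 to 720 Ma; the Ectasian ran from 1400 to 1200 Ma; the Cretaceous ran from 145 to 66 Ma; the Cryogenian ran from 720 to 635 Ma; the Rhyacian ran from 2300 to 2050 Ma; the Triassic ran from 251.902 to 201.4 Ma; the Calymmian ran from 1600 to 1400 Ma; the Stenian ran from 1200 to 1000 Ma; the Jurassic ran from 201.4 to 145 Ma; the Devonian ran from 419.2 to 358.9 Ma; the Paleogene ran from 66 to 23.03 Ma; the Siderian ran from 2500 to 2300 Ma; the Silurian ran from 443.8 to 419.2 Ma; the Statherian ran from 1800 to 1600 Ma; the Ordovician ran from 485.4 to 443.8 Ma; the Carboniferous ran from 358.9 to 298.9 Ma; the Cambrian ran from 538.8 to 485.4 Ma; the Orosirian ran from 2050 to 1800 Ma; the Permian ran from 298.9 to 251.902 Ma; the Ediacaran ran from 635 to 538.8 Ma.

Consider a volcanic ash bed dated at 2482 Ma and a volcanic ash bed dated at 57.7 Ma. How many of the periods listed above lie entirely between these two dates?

18

2482 Ma sits inside the Siderian (2500–2300) and 57.7 Ma inside the Paleogene (66–23.03); neither of those is wholly between the two dates.
The listed periods lying completely between them are Rhyacian, Orosirian, Statherian, Calymmian, Ectasian, Stenian, Tonian, Cryogenian, Ediacaran, Cambrian, Ordovician, Silurian, Devonian, Carboniferous, Permian, Triassic, Jurassic, Cretaceous — 18 in all.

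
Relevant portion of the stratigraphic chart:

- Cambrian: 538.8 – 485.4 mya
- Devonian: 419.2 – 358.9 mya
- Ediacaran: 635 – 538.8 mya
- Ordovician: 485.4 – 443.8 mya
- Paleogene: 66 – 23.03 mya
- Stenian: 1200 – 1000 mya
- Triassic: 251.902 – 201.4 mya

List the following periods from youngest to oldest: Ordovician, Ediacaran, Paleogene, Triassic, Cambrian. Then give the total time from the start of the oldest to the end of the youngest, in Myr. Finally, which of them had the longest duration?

Paleogene, Triassic, Ordovician, Cambrian, Ediacaran; total span 611.97 Myr; longest is Ediacaran

From the excerpt: Ordovician 485.4–443.8; Ediacaran 635–538.8; Paleogene 66–23.03; Triassic 251.902–201.4; Cambrian 538.8–485.4 (Ma).
Larger Ma is earlier, so the oldest is Ediacaran and the youngest is Paleogene; youngest to oldest: Paleogene, Triassic, Ordovician, Cambrian, Ediacaran.
Oldest start 635 minus youngest end 23.03 gives 611.97 Myr overall.
Individual lengths (start − end): Ediacaran 96.2; Paleogene 42.97; Cambrian 53.4; Ordovician 41.6; Triassic 50.502. The largest is Ediacaran at 96.2 Myr.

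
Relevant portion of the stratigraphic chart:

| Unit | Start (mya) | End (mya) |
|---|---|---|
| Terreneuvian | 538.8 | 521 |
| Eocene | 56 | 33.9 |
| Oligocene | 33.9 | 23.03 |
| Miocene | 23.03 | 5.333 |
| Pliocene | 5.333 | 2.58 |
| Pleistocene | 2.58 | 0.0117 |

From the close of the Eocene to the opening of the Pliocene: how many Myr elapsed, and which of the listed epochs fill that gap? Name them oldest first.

The Eocene closes at 33.9 Ma and the Pliocene opens at 5.333 Ma, so the interval is 33.9 − 5.333 = 28.567 Myr.
An epoch fits inside if it starts at or after 33.9 Ma and ends at or before 5.333 Ma; oldest first that gives Oligocene, Miocene.

28.567 million years; Oligocene, Miocene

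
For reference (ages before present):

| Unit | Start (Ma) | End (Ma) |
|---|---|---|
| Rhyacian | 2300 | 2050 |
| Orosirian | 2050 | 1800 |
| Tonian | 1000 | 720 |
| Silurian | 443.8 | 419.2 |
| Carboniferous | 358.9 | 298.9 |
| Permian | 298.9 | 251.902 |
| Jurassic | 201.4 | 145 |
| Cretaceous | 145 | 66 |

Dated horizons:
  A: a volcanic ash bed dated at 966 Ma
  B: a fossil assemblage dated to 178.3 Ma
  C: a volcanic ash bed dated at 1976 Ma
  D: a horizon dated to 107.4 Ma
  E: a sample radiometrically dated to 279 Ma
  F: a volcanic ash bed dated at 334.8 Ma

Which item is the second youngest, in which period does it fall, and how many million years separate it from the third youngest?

B, in the Jurassic; 100.7 million years to E

Smaller Ma means younger, so youngest first: D 107.4 < B 178.3 < E 279 < F 334.8 < A 966 < C 1976.
Counting 2 along gives B (178.3 Ma); the excerpt puts that inside the Jurassic, 201.4–145 Ma.
Next in line is E (279 Ma), and 279 − 178.3 = 100.7 Myr.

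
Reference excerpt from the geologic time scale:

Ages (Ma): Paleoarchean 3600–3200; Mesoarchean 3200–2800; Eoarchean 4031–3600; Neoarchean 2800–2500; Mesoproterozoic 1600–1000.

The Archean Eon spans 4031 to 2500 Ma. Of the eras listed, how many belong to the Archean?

4

Eras inside 4031–2500 Ma: Eoarchean, Paleoarchean, Mesoarchean, Neoarchean — 4 in total.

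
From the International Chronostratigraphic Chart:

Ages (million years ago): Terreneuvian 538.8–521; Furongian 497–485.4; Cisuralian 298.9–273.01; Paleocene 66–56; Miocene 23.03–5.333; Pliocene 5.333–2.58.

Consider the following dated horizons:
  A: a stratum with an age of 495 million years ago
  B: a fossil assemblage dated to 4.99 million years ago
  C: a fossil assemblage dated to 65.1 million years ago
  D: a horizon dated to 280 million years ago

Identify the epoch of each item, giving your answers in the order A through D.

A: 495 Ma lies in 497–485.4 Ma, so Furongian.
B: 4.99 Ma lies in 5.333–2.58 Ma, so Pliocene.
C: 65.1 Ma lies in 66–56 Ma, so Paleocene.
D: 280 Ma lies in 298.9–273.01 Ma, so Cisuralian.

A — Furongian; B — Pliocene; C — Paleocene; D — Cisuralian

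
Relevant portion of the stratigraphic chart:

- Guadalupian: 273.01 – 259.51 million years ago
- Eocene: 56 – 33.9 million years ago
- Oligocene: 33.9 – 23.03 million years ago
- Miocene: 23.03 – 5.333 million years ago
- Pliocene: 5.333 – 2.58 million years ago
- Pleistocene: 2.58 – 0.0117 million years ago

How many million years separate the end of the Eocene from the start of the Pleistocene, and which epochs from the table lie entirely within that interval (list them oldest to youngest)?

31.32 million years; Oligocene, Miocene, Pliocene

End of Eocene = 33.9 Ma; start of Pleistocene = 2.58 Ma.
Gap = 33.9 − 2.58 = 31.32 Myr.
Epochs wholly inside 33.9–2.58 Ma: Oligocene (33.9–23.03), Miocene (23.03–5.333), Pliocene (5.333–2.58).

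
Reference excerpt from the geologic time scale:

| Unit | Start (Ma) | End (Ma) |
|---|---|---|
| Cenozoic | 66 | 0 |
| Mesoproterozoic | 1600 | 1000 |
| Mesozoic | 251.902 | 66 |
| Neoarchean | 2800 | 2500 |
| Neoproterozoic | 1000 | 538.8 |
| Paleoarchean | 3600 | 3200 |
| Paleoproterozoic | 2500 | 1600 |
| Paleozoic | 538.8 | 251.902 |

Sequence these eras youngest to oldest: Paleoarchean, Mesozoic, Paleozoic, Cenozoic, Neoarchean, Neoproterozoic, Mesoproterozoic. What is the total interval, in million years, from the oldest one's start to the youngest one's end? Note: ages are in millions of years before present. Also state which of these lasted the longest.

From the excerpt: Paleoarchean 3600–3200; Mesozoic 251.902–66; Paleozoic 538.8–251.902; Cenozoic 66–0; Neoarchean 2800–2500; Neoproterozoic 1000–538.8; Mesoproterozoic 1600–1000 (Ma).
Larger Ma is earlier, so the oldest is Paleoarchean and the youngest is Cenozoic; youngest to oldest: Cenozoic, Mesozoic, Paleozoic, Neoproterozoic, Mesoproterozoic, Neoarchean, Paleoarchean.
Oldest start 3600 minus youngest end 0 gives 3600 Myr overall.
Individual lengths (start − end): Mesoproterozoic 600; Neoproterozoic 461.2; Mesozoic 185.902; Neoarchean 300; Paleozoic 286.898; Paleoarchean 400; Cenozoic 66. The largest is Mesoproterozoic at 600 Myr.

Cenozoic, Mesozoic, Paleozoic, Neoproterozoic, Mesoproterozoic, Neoarchean, Paleoarchean; total span 3600 Myr; longest is Mesoproterozoic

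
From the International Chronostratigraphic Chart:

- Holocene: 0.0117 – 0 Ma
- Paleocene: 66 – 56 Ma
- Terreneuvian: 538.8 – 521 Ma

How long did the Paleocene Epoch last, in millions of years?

10 million years

66 − 56 = 10 million years.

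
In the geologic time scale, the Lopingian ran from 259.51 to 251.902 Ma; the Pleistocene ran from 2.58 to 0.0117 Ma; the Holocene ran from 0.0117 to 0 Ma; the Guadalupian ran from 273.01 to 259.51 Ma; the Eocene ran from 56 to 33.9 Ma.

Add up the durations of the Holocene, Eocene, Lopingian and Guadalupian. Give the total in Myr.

43.2197 million years

Duration is start − end for each: (0.0117 − 0) + (56 − 33.9) + (259.51 − 251.902) + (273.01 − 259.51).
That is 0.0117 + 22.1 + 7.608 + 13.5, which totals 43.2197 million years.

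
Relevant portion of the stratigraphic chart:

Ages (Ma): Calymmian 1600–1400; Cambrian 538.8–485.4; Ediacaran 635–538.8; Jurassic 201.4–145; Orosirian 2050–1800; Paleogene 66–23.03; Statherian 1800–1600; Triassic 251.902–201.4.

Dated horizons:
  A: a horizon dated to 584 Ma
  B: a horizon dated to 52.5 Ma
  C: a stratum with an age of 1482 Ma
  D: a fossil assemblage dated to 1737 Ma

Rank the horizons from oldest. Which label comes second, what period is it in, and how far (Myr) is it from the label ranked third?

Larger Ma means older, so oldest first: D 1737 > C 1482 > A 584 > B 52.5.
Counting 2 along gives C (1482 Ma); the excerpt puts that inside the Calymmian, 1600–1400 Ma.
Next in line is A (584 Ma), and 1482 − 584 = 898 Myr.

C, in the Calymmian; 898 million years to A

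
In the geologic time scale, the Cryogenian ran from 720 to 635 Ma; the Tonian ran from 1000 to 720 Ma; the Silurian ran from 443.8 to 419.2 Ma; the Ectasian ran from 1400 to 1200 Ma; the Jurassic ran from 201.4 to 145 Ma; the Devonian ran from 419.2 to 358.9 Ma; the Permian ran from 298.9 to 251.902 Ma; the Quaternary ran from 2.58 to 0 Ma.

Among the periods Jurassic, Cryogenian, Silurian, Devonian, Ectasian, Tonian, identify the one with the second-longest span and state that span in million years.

Ectasian, 200 million years

Durations: Jurassic 56.4; Cryogenian 85; Silurian 24.6; Devonian 60.3; Ectasian 200; Tonian 280 Myr.
Sorted longest-first: Tonian (280), Ectasian (200), Cryogenian (85), Devonian (60.3), Jurassic (56.4), Silurian (24.6).
The second longest is Ectasian at 200 Myr.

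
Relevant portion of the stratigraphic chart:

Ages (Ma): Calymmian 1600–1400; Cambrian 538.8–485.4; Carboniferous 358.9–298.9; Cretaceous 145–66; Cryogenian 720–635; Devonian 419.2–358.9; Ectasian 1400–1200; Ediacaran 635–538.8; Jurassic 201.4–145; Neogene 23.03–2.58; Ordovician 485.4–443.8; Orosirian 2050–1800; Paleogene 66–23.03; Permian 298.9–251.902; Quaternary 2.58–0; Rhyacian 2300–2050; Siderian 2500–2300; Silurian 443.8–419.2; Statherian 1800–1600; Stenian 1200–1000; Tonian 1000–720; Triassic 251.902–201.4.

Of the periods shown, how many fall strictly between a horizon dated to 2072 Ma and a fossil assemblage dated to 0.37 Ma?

2072 Ma sits inside the Rhyacian (2300–2050) and 0.37 Ma inside the Quaternary (2.58–0); neither of those is wholly between the two dates.
The listed periods lying completely between them are Orosirian, Statherian, Calymmian, Ectasian, Stenian, Tonian, Cryogenian, Ediacaran, Cambrian, Ordovician, Silurian, Devonian, Carboniferous, Permian, Triassic, Jurassic, Cretaceous, Paleogene, Neogene — 19 in all.

19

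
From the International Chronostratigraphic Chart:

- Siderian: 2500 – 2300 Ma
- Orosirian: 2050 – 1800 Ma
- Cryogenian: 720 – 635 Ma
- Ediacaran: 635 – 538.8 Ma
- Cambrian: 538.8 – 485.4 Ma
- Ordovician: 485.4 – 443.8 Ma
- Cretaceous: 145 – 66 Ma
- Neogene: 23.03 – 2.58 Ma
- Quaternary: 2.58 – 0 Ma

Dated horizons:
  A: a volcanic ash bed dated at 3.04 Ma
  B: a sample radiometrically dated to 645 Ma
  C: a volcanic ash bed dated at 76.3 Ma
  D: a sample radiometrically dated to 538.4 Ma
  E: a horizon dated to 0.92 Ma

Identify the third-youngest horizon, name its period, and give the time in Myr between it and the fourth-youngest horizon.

Sorted youngest-first by Ma: E (0.92), A (3.04), C (76.3), D (538.4), B (645).
The third youngest is C at 76.3 Ma, which lies in 145–66 Ma: the Cretaceous.
The fourth youngest is D at 538.4 Ma; separation = |76.3 − 538.4| = 462.1 Myr.

C, in the Cretaceous; 462.1 million years to D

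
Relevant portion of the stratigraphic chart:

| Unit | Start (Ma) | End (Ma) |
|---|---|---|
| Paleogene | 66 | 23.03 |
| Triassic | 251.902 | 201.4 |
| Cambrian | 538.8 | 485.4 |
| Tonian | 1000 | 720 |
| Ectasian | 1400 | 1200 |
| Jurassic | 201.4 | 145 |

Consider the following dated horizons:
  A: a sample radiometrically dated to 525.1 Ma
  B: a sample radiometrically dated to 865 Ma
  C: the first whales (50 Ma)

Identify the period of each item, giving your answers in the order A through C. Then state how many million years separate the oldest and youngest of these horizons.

A — Cambrian; B — Tonian; C — Paleogene; span 815 million years

A: 525.1 Ma lies in 538.8–485.4 Ma, so Cambrian.
B: 865 Ma lies in 1000–720 Ma, so Tonian.
C: 50 Ma lies in 66–23.03 Ma, so Paleogene.
Oldest = 865 Ma, youngest = 50 Ma → span 815 Myr.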